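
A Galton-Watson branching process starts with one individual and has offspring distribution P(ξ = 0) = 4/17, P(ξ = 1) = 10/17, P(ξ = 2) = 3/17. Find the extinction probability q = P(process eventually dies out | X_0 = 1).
q = 1

Mean offspring μ = 0·4/17 + 1·10/17 + 2·3/17 = 16/17 ≤ 1. For μ ≤ 1 with offspring not concentrated at 1, the Galton-Watson process goes extinct almost surely, so q = 1.
(Algebraic check: The pgf is f(s) = 4/17 + 10/17·s + 3/17·s². The extinction probability q is the smallest fixed point of f in [0, 1]. Setting s = f(s):
  3/17·s² + (10/17 − 1)·s + 4/17 = 0
  3/17·s² − (4/17 + 3/17)·s + 4/17 = 0
which factors as (s − 1)·(3/17·s − 4/17) = 0, giving roots s = 1 and s = (4/17)/(3/17) = 4/3. Since 4/3 ≥ 1, the smallest root in [0, 1] is s = 1.)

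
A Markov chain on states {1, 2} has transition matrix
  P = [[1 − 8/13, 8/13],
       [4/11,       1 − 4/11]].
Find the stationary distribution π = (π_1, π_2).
π_1 = 13/35, π_2 = 22/35

Solve πP = π with π_1 + π_2 = 1. From πP = π: π_1 · (1 − 8/13) + π_2 · 4/11 = π_1 ⇒ π_2 · 4/11 = π_1 · 8/13 ⇒ π_2/π_1 = (8/13)/(4/11) = 22/13. Together with π_1 + π_2 = 1:
  π_1 = (4/11)/(8/13 + 4/11) = (4/11)/(140/143) = 13/35,
  π_2 = (8/13)/(8/13 + 4/11) = (8/13)/(140/143) = 22/35.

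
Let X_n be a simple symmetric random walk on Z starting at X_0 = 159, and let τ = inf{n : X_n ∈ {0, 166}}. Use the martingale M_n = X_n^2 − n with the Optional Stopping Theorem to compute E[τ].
E[τ] = 1113

M_n = X_n^2 − n is a martingale (since E[X_{n+1}^2 | F_n] = X_n^2 + 1). By OST (τ has finite mean in a bounded region), E[M_τ] = E[M_0] = X_0^2 − 0 = 159^2 = 25281. Also E[M_τ] = E[X_τ^2] − E[τ]. The walk exits at 0 or 166, with P(hit 166 first) = 159/166, so E[X_τ^2] = 166^2 · 159/166 + 0 = 26394. Thus E[τ] = E[X_τ^2] − E[M_τ] = 26394 − 25281 = 1113 = 159(166 − 159) = 1113.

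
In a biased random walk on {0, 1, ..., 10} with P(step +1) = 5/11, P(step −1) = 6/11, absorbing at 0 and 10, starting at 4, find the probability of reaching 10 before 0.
P(hit 10 before 0) = (1 − (6/5)^4) / (1 − (6/5)^10) = 953125/4609141

Let u_k denote P(reach 10 before 0 | start at k). Boundary: u_0 = 0, u_10 = 1. Recurrence: u_k = 5/11·u_{k+1} + 6/11·u_{k-1} for 1 ≤ k ≤ 9. Try u_k = A + B·r^k with r = q/p = (6/11)/(5/11) = 6/5. Substitution satisfies the recurrence; boundary conditions give:
  u_k = (1 − r^k) / (1 − r^N) = (1 − (6/5)^4) / (1 − (6/5)^10) = 953125/4609141.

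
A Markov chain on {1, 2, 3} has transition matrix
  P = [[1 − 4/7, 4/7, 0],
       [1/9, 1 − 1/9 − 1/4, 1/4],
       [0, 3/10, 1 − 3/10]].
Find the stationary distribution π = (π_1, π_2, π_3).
π = (7/73, 36/73, 30/73)

This is a birth-death chain on three states, which satisfies detailed balance: π_1 · P_{12} = π_2 · P_{21} and π_2 · P_{23} = π_3 · P_{32}.
From π_1 · 4/7 = π_2 · 1/9: π_2/π_1 = (4/7)/(1/9) = 36/7.
From π_2 · 1/4 = π_3 · 3/10: π_3/π_2 = (1/4)/(3/10) = 5/6.
Take π_1 proportional to 1; then unnormalized π = (1, 36/7, 30/7). Normalize by dividing by the sum 73/7:
  π = (7/73, 36/73, 30/73).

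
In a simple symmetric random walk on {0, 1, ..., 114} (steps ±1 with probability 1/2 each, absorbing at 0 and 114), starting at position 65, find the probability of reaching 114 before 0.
P(hit 114 before 0) = 65/114

Let u_k = P(hit 114 before 0 | start at k). Then u_0 = 0, u_114 = 1, and u_k = u_{k-1}/2 + u_{k+1}/2 for 1 ≤ k ≤ 113. This harmonic recurrence is solved by u_k = k/114, giving u_65 = 65/114.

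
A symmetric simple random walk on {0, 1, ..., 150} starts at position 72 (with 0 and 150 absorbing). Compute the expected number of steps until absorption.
E[τ | X_0 = 72] = 5616

Let v_k = E[τ | X_0 = k]. Boundary: v_0 = v_150 = 0. Recurrence: v_k = 1 + (v_{k-1} + v_{k+1})/2 for 1 ≤ k ≤ 149. The particular solution to v_k − (v_{k-1} + v_{k+1})/2 = 1 is v_k = −k^2. Adding homogeneous solution A + B k and matching boundaries gives v_k = k (150 − k). Substituting k = 72: v_72 = 72 · 78 = 5616.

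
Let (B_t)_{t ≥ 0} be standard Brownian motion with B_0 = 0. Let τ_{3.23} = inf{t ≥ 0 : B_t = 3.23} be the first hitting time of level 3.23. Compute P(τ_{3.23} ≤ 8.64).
P(τ_{3.23} ≤ 8.64) = 2(1 − Φ(3.23/√8.64)) = 2(1 − Φ(1.0989)) ≈ 0.2718

By the reflection principle for standard BM, P(τ_b ≤ t) = 2 · P(B_t ≥ b). Since B_t ~ N(0, t), P(B_t ≥ 3.23) = 1 − Φ(3.23/√t) = 1 − Φ(3.23/√8.64) = 1 − Φ(1.0989) ≈ 0.13591. Doubling: P(τ_{3.23} ≤ 8.64) ≈ 2 · 0.13591 = 0.27182 ≈ 0.2718.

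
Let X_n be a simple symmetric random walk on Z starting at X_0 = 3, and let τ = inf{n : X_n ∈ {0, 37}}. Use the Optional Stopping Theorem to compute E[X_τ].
E[X_τ] = 3

X_n is a martingale and τ is a bounded-mean stopping time (indeed τ is finite a.s. with bounded expectation since the walk is in a bounded region). By the OST, E[X_τ] = E[X_0] = 3. Equivalently: E[X_τ] = 37 · P(hit 37 first) + 0 · P(hit 0 first) = 37 · (3/37) = 3.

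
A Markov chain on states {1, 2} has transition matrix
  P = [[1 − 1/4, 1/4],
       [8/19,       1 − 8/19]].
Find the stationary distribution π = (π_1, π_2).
π_1 = 32/51, π_2 = 19/51

Solve πP = π with π_1 + π_2 = 1. From πP = π: π_1 · (1 − 1/4) + π_2 · 8/19 = π_1 ⇒ π_2 · 8/19 = π_1 · 1/4 ⇒ π_2/π_1 = (1/4)/(8/19) = 19/32. Together with π_1 + π_2 = 1:
  π_1 = (8/19)/(1/4 + 8/19) = (8/19)/(51/76) = 32/51,
  π_2 = (1/4)/(1/4 + 8/19) = (1/4)/(51/76) = 19/51.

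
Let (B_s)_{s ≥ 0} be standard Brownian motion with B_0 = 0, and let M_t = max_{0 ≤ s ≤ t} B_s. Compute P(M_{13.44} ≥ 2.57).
P(M_{13.44} ≥ 2.57) = 2·P(B_{13.44} ≥ 2.57) = 2(1 − Φ(2.57/√13.44)) ≈ 0.4833

By the reflection principle for Brownian motion, P(M_t ≥ a) = 2 · P(B_t ≥ a) for a ≥ 0. Since B_t ~ N(0, t), P(B_t ≥ 2.57) = 1 − Φ(2.57/√t) = 1 − Φ(2.57/√13.44) = 1 − Φ(0.7010). So
  P(M_{13.44} ≥ 2.57) = 2(1 − Φ(0.7010)) ≈ 0.4833.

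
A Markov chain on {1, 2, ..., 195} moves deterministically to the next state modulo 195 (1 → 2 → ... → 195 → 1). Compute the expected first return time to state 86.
E[T_86 | X_0 = 86] = 195

The chain cycles deterministically, so starting at state 86 it returns in exactly 195 steps. Equivalently, the stationary distribution is uniform π_j = 1/195 for every state j, so by Kac's formula E[T_86] = 1/π_86 = 195.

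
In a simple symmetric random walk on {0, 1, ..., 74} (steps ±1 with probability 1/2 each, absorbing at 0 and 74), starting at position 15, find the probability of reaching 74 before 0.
P(hit 74 before 0) = 15/74

Let u_k = P(hit 74 before 0 | start at k). Then u_0 = 0, u_74 = 1, and u_k = u_{k-1}/2 + u_{k+1}/2 for 1 ≤ k ≤ 73. This harmonic recurrence is solved by u_k = k/74, giving u_15 = 15/74.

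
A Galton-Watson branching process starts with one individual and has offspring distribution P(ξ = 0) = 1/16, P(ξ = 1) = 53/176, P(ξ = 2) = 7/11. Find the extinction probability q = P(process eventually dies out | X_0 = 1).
q = 11/112

The pgf is f(s) = 1/16 + 53/176·s + 7/11·s². The extinction probability q is the smallest fixed point of f in [0, 1]. Setting s = f(s):
  7/11·s² + (53/176 − 1)·s + 1/16 = 0
  7/11·s² − (1/16 + 7/11)·s + 1/16 = 0
which factors as (s − 1)·(7/11·s − 1/16) = 0, giving roots s = 1 and s = (1/16)/(7/11) = 11/112.
Mean offspring μ = 53/176 + 2·7/11 = 277/176 > 1 (supercritical), so q < 1. The extinction probability is the smaller root: q = (1/16)/(7/11) = 11/112.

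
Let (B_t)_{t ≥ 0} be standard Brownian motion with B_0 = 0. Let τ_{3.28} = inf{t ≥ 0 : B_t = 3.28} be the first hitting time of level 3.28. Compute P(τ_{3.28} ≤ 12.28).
P(τ_{3.28} ≤ 12.28) = 2(1 − Φ(3.28/√12.28)) = 2(1 − Φ(0.9360)) ≈ 0.3493

By the reflection principle for standard BM, P(τ_b ≤ t) = 2 · P(B_t ≥ b). Since B_t ~ N(0, t), P(B_t ≥ 3.28) = 1 − Φ(3.28/√t) = 1 − Φ(3.28/√12.28) = 1 − Φ(0.9360) ≈ 0.17464. Doubling: P(τ_{3.28} ≤ 12.28) ≈ 2 · 0.17464 = 0.34928 ≈ 0.3493.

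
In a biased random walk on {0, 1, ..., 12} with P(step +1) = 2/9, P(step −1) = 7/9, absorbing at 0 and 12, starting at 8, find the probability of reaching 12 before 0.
P(hit 12 before 0) = (1 − (7/2)^8) / (1 − (7/2)^12) = 38672/5803473

Let u_k denote P(reach 12 before 0 | start at k). Boundary: u_0 = 0, u_12 = 1. Recurrence: u_k = 2/9·u_{k+1} + 7/9·u_{k-1} for 1 ≤ k ≤ 11. Try u_k = A + B·r^k with r = q/p = (7/9)/(2/9) = 7/2. Substitution satisfies the recurrence; boundary conditions give:
  u_k = (1 − r^k) / (1 − r^N) = (1 − (7/2)^8) / (1 − (7/2)^12) = 38672/5803473.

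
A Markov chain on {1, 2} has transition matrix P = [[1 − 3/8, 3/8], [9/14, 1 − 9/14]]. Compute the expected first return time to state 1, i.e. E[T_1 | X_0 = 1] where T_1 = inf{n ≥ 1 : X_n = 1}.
E[T_1 | X_0 = 1] = 1/π_1 = 19/12

For an irreducible recurrent Markov chain with stationary distribution π, E[T_i | X_0 = i] = 1/π_i (Kac's formula). Here π_1 = (9/14)/(3/8 + 9/14) = (9/14)/(57/56) = 12/19, so E[T_1 | X_0 = 1] = 1/π_1 = (3/8 + 9/14)/(9/14) = (57/56)/(9/14) = 19/12.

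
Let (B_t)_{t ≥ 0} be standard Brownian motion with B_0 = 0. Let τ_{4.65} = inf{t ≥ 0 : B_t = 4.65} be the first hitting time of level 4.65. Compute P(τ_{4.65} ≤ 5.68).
P(τ_{4.65} ≤ 5.68) = 2(1 − Φ(4.65/√5.68)) = 2(1 − Φ(1.9511)) ≈ 0.0510

By the reflection principle for standard BM, P(τ_b ≤ t) = 2 · P(B_t ≥ b). Since B_t ~ N(0, t), P(B_t ≥ 4.65) = 1 − Φ(4.65/√t) = 1 − Φ(4.65/√5.68) = 1 − Φ(1.9511) ≈ 0.02552. Doubling: P(τ_{4.65} ≤ 5.68) ≈ 2 · 0.02552 = 0.05104 ≈ 0.0510.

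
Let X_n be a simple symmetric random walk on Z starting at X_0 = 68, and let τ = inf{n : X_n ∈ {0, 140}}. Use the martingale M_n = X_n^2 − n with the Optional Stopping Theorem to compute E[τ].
E[τ] = 4896

M_n = X_n^2 − n is a martingale (since E[X_{n+1}^2 | F_n] = X_n^2 + 1). By OST (τ has finite mean in a bounded region), E[M_τ] = E[M_0] = X_0^2 − 0 = 68^2 = 4624. Also E[M_τ] = E[X_τ^2] − E[τ]. The walk exits at 0 or 140, with P(hit 140 first) = 68/140, so E[X_τ^2] = 140^2 · 68/140 + 0 = 9520. Thus E[τ] = E[X_τ^2] − E[M_τ] = 9520 − 4624 = 4896 = 68(140 − 68) = 4896.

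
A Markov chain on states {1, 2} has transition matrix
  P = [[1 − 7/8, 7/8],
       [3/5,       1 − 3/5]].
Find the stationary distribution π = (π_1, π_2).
π_1 = 24/59, π_2 = 35/59

Solve πP = π with π_1 + π_2 = 1. From πP = π: π_1 · (1 − 7/8) + π_2 · 3/5 = π_1 ⇒ π_2 · 3/5 = π_1 · 7/8 ⇒ π_2/π_1 = (7/8)/(3/5) = 35/24. Together with π_1 + π_2 = 1:
  π_1 = (3/5)/(7/8 + 3/5) = (3/5)/(59/40) = 24/59,
  π_2 = (7/8)/(7/8 + 3/5) = (7/8)/(59/40) = 35/59.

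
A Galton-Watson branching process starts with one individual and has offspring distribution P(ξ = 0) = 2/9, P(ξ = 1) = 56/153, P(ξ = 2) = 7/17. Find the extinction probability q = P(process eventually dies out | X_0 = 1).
q = 34/63

The pgf is f(s) = 2/9 + 56/153·s + 7/17·s². The extinction probability q is the smallest fixed point of f in [0, 1]. Setting s = f(s):
  7/17·s² + (56/153 − 1)·s + 2/9 = 0
  7/17·s² − (2/9 + 7/17)·s + 2/9 = 0
which factors as (s − 1)·(7/17·s − 2/9) = 0, giving roots s = 1 and s = (2/9)/(7/17) = 34/63.
Mean offspring μ = 56/153 + 2·7/17 = 182/153 > 1 (supercritical), so q < 1. The extinction probability is the smaller root: q = (2/9)/(7/17) = 34/63.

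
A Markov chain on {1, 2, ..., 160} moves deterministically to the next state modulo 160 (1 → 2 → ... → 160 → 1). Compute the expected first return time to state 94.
E[T_94 | X_0 = 94] = 160

The chain cycles deterministically, so starting at state 94 it returns in exactly 160 steps. Equivalently, the stationary distribution is uniform π_j = 1/160 for every state j, so by Kac's formula E[T_94] = 1/π_94 = 160.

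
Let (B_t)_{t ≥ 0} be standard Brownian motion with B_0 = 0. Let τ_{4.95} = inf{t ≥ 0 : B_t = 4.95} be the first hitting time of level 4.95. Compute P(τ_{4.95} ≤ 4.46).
P(τ_{4.95} ≤ 4.46) = 2(1 − Φ(4.95/√4.46)) = 2(1 − Φ(2.3439)) ≈ 0.0191

By the reflection principle for standard BM, P(τ_b ≤ t) = 2 · P(B_t ≥ b). Since B_t ~ N(0, t), P(B_t ≥ 4.95) = 1 − Φ(4.95/√t) = 1 − Φ(4.95/√4.46) = 1 − Φ(2.3439) ≈ 0.00954. Doubling: P(τ_{4.95} ≤ 4.46) ≈ 2 · 0.00954 = 0.01908 ≈ 0.0191.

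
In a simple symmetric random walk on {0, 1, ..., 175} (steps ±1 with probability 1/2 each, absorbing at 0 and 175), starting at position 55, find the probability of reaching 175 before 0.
P(hit 175 before 0) = 55/175 = 11/35

Let u_k = P(hit 175 before 0 | start at k). Then u_0 = 0, u_175 = 1, and u_k = u_{k-1}/2 + u_{k+1}/2 for 1 ≤ k ≤ 174. This harmonic recurrence is solved by u_k = k/175, giving u_55 = 55/175 = 11/35.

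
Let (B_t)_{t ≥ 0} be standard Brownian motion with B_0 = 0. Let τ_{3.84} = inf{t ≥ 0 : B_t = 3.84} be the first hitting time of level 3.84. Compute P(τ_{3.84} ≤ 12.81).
P(τ_{3.84} ≤ 12.81) = 2(1 − Φ(3.84/√12.81)) = 2(1 − Φ(1.0729)) ≈ 0.2833

By the reflection principle for standard BM, P(τ_b ≤ t) = 2 · P(B_t ≥ b). Since B_t ~ N(0, t), P(B_t ≥ 3.84) = 1 − Φ(3.84/√t) = 1 − Φ(3.84/√12.81) = 1 − Φ(1.0729) ≈ 0.14166. Doubling: P(τ_{3.84} ≤ 12.81) ≈ 2 · 0.14166 = 0.28332 ≈ 0.2833.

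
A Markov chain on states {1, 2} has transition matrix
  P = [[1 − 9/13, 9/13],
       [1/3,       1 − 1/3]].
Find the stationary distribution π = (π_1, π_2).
π_1 = 13/40, π_2 = 27/40

Solve πP = π with π_1 + π_2 = 1. From πP = π: π_1 · (1 − 9/13) + π_2 · 1/3 = π_1 ⇒ π_2 · 1/3 = π_1 · 9/13 ⇒ π_2/π_1 = (9/13)/(1/3) = 27/13. Together with π_1 + π_2 = 1:
  π_1 = (1/3)/(9/13 + 1/3) = (1/3)/(40/39) = 13/40,
  π_2 = (9/13)/(9/13 + 1/3) = (9/13)/(40/39) = 27/40.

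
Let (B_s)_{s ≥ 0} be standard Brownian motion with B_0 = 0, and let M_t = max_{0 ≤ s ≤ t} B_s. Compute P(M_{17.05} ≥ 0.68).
P(M_{17.05} ≥ 0.68) = 2·P(B_{17.05} ≥ 0.68) = 2(1 − Φ(0.68/√17.05)) ≈ 0.8692

By the reflection principle for Brownian motion, P(M_t ≥ a) = 2 · P(B_t ≥ a) for a ≥ 0. Since B_t ~ N(0, t), P(B_t ≥ 0.68) = 1 − Φ(0.68/√t) = 1 − Φ(0.68/√17.05) = 1 − Φ(0.1647). So
  P(M_{17.05} ≥ 0.68) = 2(1 − Φ(0.1647)) ≈ 0.8692.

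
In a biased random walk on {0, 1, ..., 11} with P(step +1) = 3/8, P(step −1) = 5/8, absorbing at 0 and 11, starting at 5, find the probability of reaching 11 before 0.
P(hit 11 before 0) = (1 − (5/3)^5) / (1 − (5/3)^11) = 1050489/24325489

Let u_k denote P(reach 11 before 0 | start at k). Boundary: u_0 = 0, u_11 = 1. Recurrence: u_k = 3/8·u_{k+1} + 5/8·u_{k-1} for 1 ≤ k ≤ 10. Try u_k = A + B·r^k with r = q/p = (5/8)/(3/8) = 5/3. Substitution satisfies the recurrence; boundary conditions give:
  u_k = (1 − r^k) / (1 − r^N) = (1 − (5/3)^5) / (1 − (5/3)^11) = 1050489/24325489.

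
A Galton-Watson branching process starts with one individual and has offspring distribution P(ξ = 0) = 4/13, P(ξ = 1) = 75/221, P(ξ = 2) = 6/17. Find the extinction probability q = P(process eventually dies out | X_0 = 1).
q = 34/39

The pgf is f(s) = 4/13 + 75/221·s + 6/17·s². The extinction probability q is the smallest fixed point of f in [0, 1]. Setting s = f(s):
  6/17·s² + (75/221 − 1)·s + 4/13 = 0
  6/17·s² − (4/13 + 6/17)·s + 4/13 = 0
which factors as (s − 1)·(6/17·s − 4/13) = 0, giving roots s = 1 and s = (4/13)/(6/17) = 34/39.
Mean offspring μ = 75/221 + 2·6/17 = 231/221 > 1 (supercritical), so q < 1. The extinction probability is the smaller root: q = (4/13)/(6/17) = 34/39.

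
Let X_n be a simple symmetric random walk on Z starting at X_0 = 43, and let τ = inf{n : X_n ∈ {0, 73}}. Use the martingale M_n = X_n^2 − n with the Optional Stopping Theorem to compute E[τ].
E[τ] = 1290

M_n = X_n^2 − n is a martingale (since E[X_{n+1}^2 | F_n] = X_n^2 + 1). By OST (τ has finite mean in a bounded region), E[M_τ] = E[M_0] = X_0^2 − 0 = 43^2 = 1849. Also E[M_τ] = E[X_τ^2] − E[τ]. The walk exits at 0 or 73, with P(hit 73 first) = 43/73, so E[X_τ^2] = 73^2 · 43/73 + 0 = 3139. Thus E[τ] = E[X_τ^2] − E[M_τ] = 3139 − 1849 = 1290 = 43(73 − 43) = 1290.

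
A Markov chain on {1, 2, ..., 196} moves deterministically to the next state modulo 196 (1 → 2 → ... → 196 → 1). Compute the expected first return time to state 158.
E[T_158 | X_0 = 158] = 196

The chain cycles deterministically, so starting at state 158 it returns in exactly 196 steps. Equivalently, the stationary distribution is uniform π_j = 1/196 for every state j, so by Kac's formula E[T_158] = 1/π_158 = 196.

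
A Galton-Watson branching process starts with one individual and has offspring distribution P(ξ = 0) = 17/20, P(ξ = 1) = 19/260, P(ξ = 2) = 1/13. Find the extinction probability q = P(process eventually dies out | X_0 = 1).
q = 1

Mean offspring μ = 0·17/20 + 1·19/260 + 2·1/13 = 59/260 ≤ 1. For μ ≤ 1 with offspring not concentrated at 1, the Galton-Watson process goes extinct almost surely, so q = 1.
(Algebraic check: The pgf is f(s) = 17/20 + 19/260·s + 1/13·s². The extinction probability q is the smallest fixed point of f in [0, 1]. Setting s = f(s):
  1/13·s² + (19/260 − 1)·s + 17/20 = 0
  1/13·s² − (17/20 + 1/13)·s + 17/20 = 0
which factors as (s − 1)·(1/13·s − 17/20) = 0, giving roots s = 1 and s = (17/20)/(1/13) = 221/20. Since 221/20 ≥ 1, the smallest root in [0, 1] is s = 1.)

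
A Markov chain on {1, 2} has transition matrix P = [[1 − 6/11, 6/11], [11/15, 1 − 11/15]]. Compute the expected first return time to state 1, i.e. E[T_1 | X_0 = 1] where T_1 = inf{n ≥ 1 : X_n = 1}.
E[T_1 | X_0 = 1] = 1/π_1 = 211/121

For an irreducible recurrent Markov chain with stationary distribution π, E[T_i | X_0 = i] = 1/π_i (Kac's formula). Here π_1 = (11/15)/(6/11 + 11/15) = (11/15)/(211/165) = 121/211, so E[T_1 | X_0 = 1] = 1/π_1 = (6/11 + 11/15)/(11/15) = (211/165)/(11/15) = 211/121.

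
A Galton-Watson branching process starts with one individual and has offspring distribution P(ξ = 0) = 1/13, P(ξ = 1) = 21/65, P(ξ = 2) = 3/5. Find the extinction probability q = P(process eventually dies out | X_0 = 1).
q = 5/39

The pgf is f(s) = 1/13 + 21/65·s + 3/5·s². The extinction probability q is the smallest fixed point of f in [0, 1]. Setting s = f(s):
  3/5·s² + (21/65 − 1)·s + 1/13 = 0
  3/5·s² − (1/13 + 3/5)·s + 1/13 = 0
which factors as (s − 1)·(3/5·s − 1/13) = 0, giving roots s = 1 and s = (1/13)/(3/5) = 5/39.
Mean offspring μ = 21/65 + 2·3/5 = 99/65 > 1 (supercritical), so q < 1. The extinction probability is the smaller root: q = (1/13)/(3/5) = 5/39.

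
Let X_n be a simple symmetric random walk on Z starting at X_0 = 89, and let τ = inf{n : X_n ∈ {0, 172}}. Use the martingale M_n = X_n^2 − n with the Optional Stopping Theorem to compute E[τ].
E[τ] = 7387

M_n = X_n^2 − n is a martingale (since E[X_{n+1}^2 | F_n] = X_n^2 + 1). By OST (τ has finite mean in a bounded region), E[M_τ] = E[M_0] = X_0^2 − 0 = 89^2 = 7921. Also E[M_τ] = E[X_τ^2] − E[τ]. The walk exits at 0 or 172, with P(hit 172 first) = 89/172, so E[X_τ^2] = 172^2 · 89/172 + 0 = 15308. Thus E[τ] = E[X_τ^2] − E[M_τ] = 15308 − 7921 = 7387 = 89(172 − 89) = 7387.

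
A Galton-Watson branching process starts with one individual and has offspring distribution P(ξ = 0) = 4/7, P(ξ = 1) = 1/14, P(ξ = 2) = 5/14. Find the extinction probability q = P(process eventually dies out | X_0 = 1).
q = 1

Mean offspring μ = 0·4/7 + 1·1/14 + 2·5/14 = 11/14 ≤ 1. For μ ≤ 1 with offspring not concentrated at 1, the Galton-Watson process goes extinct almost surely, so q = 1.
(Algebraic check: The pgf is f(s) = 4/7 + 1/14·s + 5/14·s². The extinction probability q is the smallest fixed point of f in [0, 1]. Setting s = f(s):
  5/14·s² + (1/14 − 1)·s + 4/7 = 0
  5/14·s² − (4/7 + 5/14)·s + 4/7 = 0
which factors as (s − 1)·(5/14·s − 4/7) = 0, giving roots s = 1 and s = (4/7)/(5/14) = 8/5. Since 8/5 ≥ 1, the smallest root in [0, 1] is s = 1.)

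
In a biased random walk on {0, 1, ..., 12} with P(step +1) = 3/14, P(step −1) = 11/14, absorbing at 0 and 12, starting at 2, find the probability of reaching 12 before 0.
P(hit 12 before 0) = (1 − (11/3)^2) / (1 − (11/3)^12) = 59049/28021677190

Let u_k denote P(reach 12 before 0 | start at k). Boundary: u_0 = 0, u_12 = 1. Recurrence: u_k = 3/14·u_{k+1} + 11/14·u_{k-1} for 1 ≤ k ≤ 11. Try u_k = A + B·r^k with r = q/p = (11/14)/(3/14) = 11/3. Substitution satisfies the recurrence; boundary conditions give:
  u_k = (1 − r^k) / (1 − r^N) = (1 − (11/3)^2) / (1 − (11/3)^12) = 59049/28021677190.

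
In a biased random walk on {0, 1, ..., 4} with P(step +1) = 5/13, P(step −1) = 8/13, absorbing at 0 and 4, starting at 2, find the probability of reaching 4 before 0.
P(hit 4 before 0) = (1 − (8/5)^2) / (1 − (8/5)^4) = 25/89

Let u_k denote P(reach 4 before 0 | start at k). Boundary: u_0 = 0, u_4 = 1. Recurrence: u_k = 5/13·u_{k+1} + 8/13·u_{k-1} for 1 ≤ k ≤ 3. Try u_k = A + B·r^k with r = q/p = (8/13)/(5/13) = 8/5. Substitution satisfies the recurrence; boundary conditions give:
  u_k = (1 − r^k) / (1 − r^N) = (1 − (8/5)^2) / (1 − (8/5)^4) = 25/89.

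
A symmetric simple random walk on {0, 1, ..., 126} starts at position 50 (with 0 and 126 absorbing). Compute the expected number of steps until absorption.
E[τ | X_0 = 50] = 3800

Let v_k = E[τ | X_0 = k]. Boundary: v_0 = v_126 = 0. Recurrence: v_k = 1 + (v_{k-1} + v_{k+1})/2 for 1 ≤ k ≤ 125. The particular solution to v_k − (v_{k-1} + v_{k+1})/2 = 1 is v_k = −k^2. Adding homogeneous solution A + B k and matching boundaries gives v_k = k (126 − k). Substituting k = 50: v_50 = 50 · 76 = 3800.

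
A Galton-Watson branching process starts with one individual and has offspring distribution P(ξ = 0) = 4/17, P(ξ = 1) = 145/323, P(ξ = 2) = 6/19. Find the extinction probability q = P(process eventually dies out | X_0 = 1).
q = 38/51

The pgf is f(s) = 4/17 + 145/323·s + 6/19·s². The extinction probability q is the smallest fixed point of f in [0, 1]. Setting s = f(s):
  6/19·s² + (145/323 − 1)·s + 4/17 = 0
  6/19·s² − (4/17 + 6/19)·s + 4/17 = 0
which factors as (s − 1)·(6/19·s − 4/17) = 0, giving roots s = 1 and s = (4/17)/(6/19) = 38/51.
Mean offspring μ = 145/323 + 2·6/19 = 349/323 > 1 (supercritical), so q < 1. The extinction probability is the smaller root: q = (4/17)/(6/19) = 38/51.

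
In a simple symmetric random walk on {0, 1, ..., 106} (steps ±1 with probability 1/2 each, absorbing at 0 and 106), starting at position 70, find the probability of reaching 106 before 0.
P(hit 106 before 0) = 70/106 = 35/53

Let u_k = P(hit 106 before 0 | start at k). Then u_0 = 0, u_106 = 1, and u_k = u_{k-1}/2 + u_{k+1}/2 for 1 ≤ k ≤ 105. This harmonic recurrence is solved by u_k = k/106, giving u_70 = 70/106 = 35/53.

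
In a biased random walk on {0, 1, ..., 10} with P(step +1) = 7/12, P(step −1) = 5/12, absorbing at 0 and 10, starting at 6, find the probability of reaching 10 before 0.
P(hit 10 before 0) = (1 − (5/7)^6) / (1 − (5/7)^10) = 10206651/11362901

Let u_k denote P(reach 10 before 0 | start at k). Boundary: u_0 = 0, u_10 = 1. Recurrence: u_k = 7/12·u_{k+1} + 5/12·u_{k-1} for 1 ≤ k ≤ 9. Try u_k = A + B·r^k with r = q/p = (5/12)/(7/12) = 5/7. Substitution satisfies the recurrence; boundary conditions give:
  u_k = (1 − r^k) / (1 − r^N) = (1 − (5/7)^6) / (1 − (5/7)^10) = 10206651/11362901.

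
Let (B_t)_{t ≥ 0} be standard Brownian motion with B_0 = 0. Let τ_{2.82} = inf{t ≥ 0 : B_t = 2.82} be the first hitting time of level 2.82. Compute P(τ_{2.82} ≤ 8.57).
P(τ_{2.82} ≤ 8.57) = 2(1 − Φ(2.82/√8.57)) = 2(1 − Φ(0.9633)) ≈ 0.3354

By the reflection principle for standard BM, P(τ_b ≤ t) = 2 · P(B_t ≥ b). Since B_t ~ N(0, t), P(B_t ≥ 2.82) = 1 − Φ(2.82/√t) = 1 − Φ(2.82/√8.57) = 1 − Φ(0.9633) ≈ 0.16770. Doubling: P(τ_{2.82} ≤ 8.57) ≈ 2 · 0.16770 = 0.33540 ≈ 0.3354.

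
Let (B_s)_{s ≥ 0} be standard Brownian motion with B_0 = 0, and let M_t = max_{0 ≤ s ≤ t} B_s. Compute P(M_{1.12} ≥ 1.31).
P(M_{1.12} ≥ 1.31) = 2·P(B_{1.12} ≥ 1.31) = 2(1 − Φ(1.31/√1.12)) ≈ 0.2158

By the reflection principle for Brownian motion, P(M_t ≥ a) = 2 · P(B_t ≥ a) for a ≥ 0. Since B_t ~ N(0, t), P(B_t ≥ 1.31) = 1 − Φ(1.31/√t) = 1 − Φ(1.31/√1.12) = 1 − Φ(1.2378). So
  P(M_{1.12} ≥ 1.31) = 2(1 − Φ(1.2378)) ≈ 0.2158.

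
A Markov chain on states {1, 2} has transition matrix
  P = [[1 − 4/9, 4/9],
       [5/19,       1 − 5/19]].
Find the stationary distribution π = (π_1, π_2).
π_1 = 45/121, π_2 = 76/121

Solve πP = π with π_1 + π_2 = 1. From πP = π: π_1 · (1 − 4/9) + π_2 · 5/19 = π_1 ⇒ π_2 · 5/19 = π_1 · 4/9 ⇒ π_2/π_1 = (4/9)/(5/19) = 76/45. Together with π_1 + π_2 = 1:
  π_1 = (5/19)/(4/9 + 5/19) = (5/19)/(121/171) = 45/121,
  π_2 = (4/9)/(4/9 + 5/19) = (4/9)/(121/171) = 76/121.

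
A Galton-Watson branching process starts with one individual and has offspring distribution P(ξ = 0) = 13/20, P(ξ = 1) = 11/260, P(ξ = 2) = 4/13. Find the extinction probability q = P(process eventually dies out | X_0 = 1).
q = 1

Mean offspring μ = 0·13/20 + 1·11/260 + 2·4/13 = 171/260 ≤ 1. For μ ≤ 1 with offspring not concentrated at 1, the Galton-Watson process goes extinct almost surely, so q = 1.
(Algebraic check: The pgf is f(s) = 13/20 + 11/260·s + 4/13·s². The extinction probability q is the smallest fixed point of f in [0, 1]. Setting s = f(s):
  4/13·s² + (11/260 − 1)·s + 13/20 = 0
  4/13·s² − (13/20 + 4/13)·s + 13/20 = 0
which factors as (s − 1)·(4/13·s − 13/20) = 0, giving roots s = 1 and s = (13/20)/(4/13) = 169/80. Since 169/80 ≥ 1, the smallest root in [0, 1] is s = 1.)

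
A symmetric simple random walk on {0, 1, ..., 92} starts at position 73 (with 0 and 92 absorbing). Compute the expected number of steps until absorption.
E[τ | X_0 = 73] = 1387

Let v_k = E[τ | X_0 = k]. Boundary: v_0 = v_92 = 0. Recurrence: v_k = 1 + (v_{k-1} + v_{k+1})/2 for 1 ≤ k ≤ 91. The particular solution to v_k − (v_{k-1} + v_{k+1})/2 = 1 is v_k = −k^2. Adding homogeneous solution A + B k and matching boundaries gives v_k = k (92 − k). Substituting k = 73: v_73 = 73 · 19 = 1387.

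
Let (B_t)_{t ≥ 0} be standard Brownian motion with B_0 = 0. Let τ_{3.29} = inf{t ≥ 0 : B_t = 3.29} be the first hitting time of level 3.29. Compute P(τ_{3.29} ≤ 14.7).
P(τ_{3.29} ≤ 14.7) = 2(1 − Φ(3.29/√14.7)) = 2(1 − Φ(0.8581)) ≈ 0.3908

By the reflection principle for standard BM, P(τ_b ≤ t) = 2 · P(B_t ≥ b). Since B_t ~ N(0, t), P(B_t ≥ 3.29) = 1 − Φ(3.29/√t) = 1 − Φ(3.29/√14.7) = 1 − Φ(0.8581) ≈ 0.19542. Doubling: P(τ_{3.29} ≤ 14.7) ≈ 2 · 0.19542 = 0.39084 ≈ 0.3908.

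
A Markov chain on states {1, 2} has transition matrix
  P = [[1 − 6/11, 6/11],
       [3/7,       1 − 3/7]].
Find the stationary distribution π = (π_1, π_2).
π_1 = 11/25, π_2 = 14/25

Solve πP = π with π_1 + π_2 = 1. From πP = π: π_1 · (1 − 6/11) + π_2 · 3/7 = π_1 ⇒ π_2 · 3/7 = π_1 · 6/11 ⇒ π_2/π_1 = (6/11)/(3/7) = 14/11. Together with π_1 + π_2 = 1:
  π_1 = (3/7)/(6/11 + 3/7) = (3/7)/(75/77) = 11/25,
  π_2 = (6/11)/(6/11 + 3/7) = (6/11)/(75/77) = 14/25.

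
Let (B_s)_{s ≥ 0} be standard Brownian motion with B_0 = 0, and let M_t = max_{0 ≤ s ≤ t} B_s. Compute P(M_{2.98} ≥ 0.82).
P(M_{2.98} ≥ 0.82) = 2·P(B_{2.98} ≥ 0.82) = 2(1 − Φ(0.82/√2.98)) ≈ 0.6348

By the reflection principle for Brownian motion, P(M_t ≥ a) = 2 · P(B_t ≥ a) for a ≥ 0. Since B_t ~ N(0, t), P(B_t ≥ 0.82) = 1 − Φ(0.82/√t) = 1 − Φ(0.82/√2.98) = 1 − Φ(0.4750). So
  P(M_{2.98} ≥ 0.82) = 2(1 − Φ(0.4750)) ≈ 0.6348.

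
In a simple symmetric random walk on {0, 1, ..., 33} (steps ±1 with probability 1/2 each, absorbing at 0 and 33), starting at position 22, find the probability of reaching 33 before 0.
P(hit 33 before 0) = 22/33 = 2/3

Let u_k = P(hit 33 before 0 | start at k). Then u_0 = 0, u_33 = 1, and u_k = u_{k-1}/2 + u_{k+1}/2 for 1 ≤ k ≤ 32. This harmonic recurrence is solved by u_k = k/33, giving u_22 = 22/33 = 2/3.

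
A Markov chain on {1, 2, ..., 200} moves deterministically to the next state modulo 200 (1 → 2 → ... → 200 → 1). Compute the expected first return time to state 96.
E[T_96 | X_0 = 96] = 200

The chain cycles deterministically, so starting at state 96 it returns in exactly 200 steps. Equivalently, the stationary distribution is uniform π_j = 1/200 for every state j, so by Kac's formula E[T_96] = 1/π_96 = 200.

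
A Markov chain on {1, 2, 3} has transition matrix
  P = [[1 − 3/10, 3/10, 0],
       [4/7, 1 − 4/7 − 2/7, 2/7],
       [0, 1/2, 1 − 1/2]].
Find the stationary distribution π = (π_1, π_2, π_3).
π = (40/73, 21/73, 12/73)

This is a birth-death chain on three states, which satisfies detailed balance: π_1 · P_{12} = π_2 · P_{21} and π_2 · P_{23} = π_3 · P_{32}.
From π_1 · 3/10 = π_2 · 4/7: π_2/π_1 = (3/10)/(4/7) = 21/40.
From π_2 · 2/7 = π_3 · 1/2: π_3/π_2 = (2/7)/(1/2) = 4/7.
Take π_1 proportional to 1; then unnormalized π = (1, 21/40, 3/10). Normalize by dividing by the sum 73/40:
  π = (40/73, 21/73, 12/73).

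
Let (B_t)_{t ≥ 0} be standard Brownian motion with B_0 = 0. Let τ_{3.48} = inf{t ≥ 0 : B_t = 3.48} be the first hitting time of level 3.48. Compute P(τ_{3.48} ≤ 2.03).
P(τ_{3.48} ≤ 2.03) = 2(1 − Φ(3.48/√2.03)) = 2(1 − Φ(2.4425)) ≈ 0.0146

By the reflection principle for standard BM, P(τ_b ≤ t) = 2 · P(B_t ≥ b). Since B_t ~ N(0, t), P(B_t ≥ 3.48) = 1 − Φ(3.48/√t) = 1 − Φ(3.48/√2.03) = 1 − Φ(2.4425) ≈ 0.00729. Doubling: P(τ_{3.48} ≤ 2.03) ≈ 2 · 0.00729 = 0.01458 ≈ 0.0146.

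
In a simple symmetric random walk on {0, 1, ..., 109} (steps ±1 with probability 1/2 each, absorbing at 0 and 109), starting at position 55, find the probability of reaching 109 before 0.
P(hit 109 before 0) = 55/109

Let u_k = P(hit 109 before 0 | start at k). Then u_0 = 0, u_109 = 1, and u_k = u_{k-1}/2 + u_{k+1}/2 for 1 ≤ k ≤ 108. This harmonic recurrence is solved by u_k = k/109, giving u_55 = 55/109.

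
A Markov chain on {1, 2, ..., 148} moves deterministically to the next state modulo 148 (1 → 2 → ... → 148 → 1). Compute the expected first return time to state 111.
E[T_111 | X_0 = 111] = 148

The chain cycles deterministically, so starting at state 111 it returns in exactly 148 steps. Equivalently, the stationary distribution is uniform π_j = 1/148 for every state j, so by Kac's formula E[T_111] = 1/π_111 = 148.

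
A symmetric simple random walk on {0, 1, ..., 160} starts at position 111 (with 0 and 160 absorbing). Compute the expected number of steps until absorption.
E[τ | X_0 = 111] = 5439

Let v_k = E[τ | X_0 = k]. Boundary: v_0 = v_160 = 0. Recurrence: v_k = 1 + (v_{k-1} + v_{k+1})/2 for 1 ≤ k ≤ 159. The particular solution to v_k − (v_{k-1} + v_{k+1})/2 = 1 is v_k = −k^2. Adding homogeneous solution A + B k and matching boundaries gives v_k = k (160 − k). Substituting k = 111: v_111 = 111 · 49 = 5439.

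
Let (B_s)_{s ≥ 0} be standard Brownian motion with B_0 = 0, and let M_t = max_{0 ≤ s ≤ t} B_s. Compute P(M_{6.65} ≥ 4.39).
P(M_{6.65} ≥ 4.39) = 2·P(B_{6.65} ≥ 4.39) = 2(1 − Φ(4.39/√6.65)) ≈ 0.0887

By the reflection principle for Brownian motion, P(M_t ≥ a) = 2 · P(B_t ≥ a) for a ≥ 0. Since B_t ~ N(0, t), P(B_t ≥ 4.39) = 1 − Φ(4.39/√t) = 1 − Φ(4.39/√6.65) = 1 − Φ(1.7024). So
  P(M_{6.65} ≥ 4.39) = 2(1 − Φ(1.7024)) ≈ 0.0887.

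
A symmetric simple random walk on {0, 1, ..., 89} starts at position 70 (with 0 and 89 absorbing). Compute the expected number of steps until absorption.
E[τ | X_0 = 70] = 1330

Let v_k = E[τ | X_0 = k]. Boundary: v_0 = v_89 = 0. Recurrence: v_k = 1 + (v_{k-1} + v_{k+1})/2 for 1 ≤ k ≤ 88. The particular solution to v_k − (v_{k-1} + v_{k+1})/2 = 1 is v_k = −k^2. Adding homogeneous solution A + B k and matching boundaries gives v_k = k (89 − k). Substituting k = 70: v_70 = 70 · 19 = 1330.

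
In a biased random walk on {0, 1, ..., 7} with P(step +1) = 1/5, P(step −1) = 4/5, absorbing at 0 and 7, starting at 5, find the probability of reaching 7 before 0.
P(hit 7 before 0) = (1 − (4)^5) / (1 − (4)^7) = 341/5461

Let u_k denote P(reach 7 before 0 | start at k). Boundary: u_0 = 0, u_7 = 1. Recurrence: u_k = 1/5·u_{k+1} + 4/5·u_{k-1} for 1 ≤ k ≤ 6. Try u_k = A + B·r^k with r = q/p = (4/5)/(1/5) = 4. Substitution satisfies the recurrence; boundary conditions give:
  u_k = (1 − r^k) / (1 − r^N) = (1 − (4)^5) / (1 − (4)^7) = 341/5461.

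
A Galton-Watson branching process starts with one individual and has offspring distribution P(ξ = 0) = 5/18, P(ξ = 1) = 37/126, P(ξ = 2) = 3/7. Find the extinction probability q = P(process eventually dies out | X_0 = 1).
q = 35/54

The pgf is f(s) = 5/18 + 37/126·s + 3/7·s². The extinction probability q is the smallest fixed point of f in [0, 1]. Setting s = f(s):
  3/7·s² + (37/126 − 1)·s + 5/18 = 0
  3/7·s² − (5/18 + 3/7)·s + 5/18 = 0
which factors as (s − 1)·(3/7·s − 5/18) = 0, giving roots s = 1 and s = (5/18)/(3/7) = 35/54.
Mean offspring μ = 37/126 + 2·3/7 = 145/126 > 1 (supercritical), so q < 1. The extinction probability is the smaller root: q = (5/18)/(3/7) = 35/54.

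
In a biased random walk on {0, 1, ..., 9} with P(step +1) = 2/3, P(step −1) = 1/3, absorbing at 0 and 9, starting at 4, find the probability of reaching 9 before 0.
P(hit 9 before 0) = (1 − (1/2)^4) / (1 − (1/2)^9) = 480/511

Let u_k denote P(reach 9 before 0 | start at k). Boundary: u_0 = 0, u_9 = 1. Recurrence: u_k = 2/3·u_{k+1} + 1/3·u_{k-1} for 1 ≤ k ≤ 8. Try u_k = A + B·r^k with r = q/p = (1/3)/(2/3) = 1/2. Substitution satisfies the recurrence; boundary conditions give:
  u_k = (1 − r^k) / (1 − r^N) = (1 − (1/2)^4) / (1 − (1/2)^9) = 480/511.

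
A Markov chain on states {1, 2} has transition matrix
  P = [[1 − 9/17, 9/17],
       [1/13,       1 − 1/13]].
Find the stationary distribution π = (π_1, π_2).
π_1 = 17/134, π_2 = 117/134

Solve πP = π with π_1 + π_2 = 1. From πP = π: π_1 · (1 − 9/17) + π_2 · 1/13 = π_1 ⇒ π_2 · 1/13 = π_1 · 9/17 ⇒ π_2/π_1 = (9/17)/(1/13) = 117/17. Together with π_1 + π_2 = 1:
  π_1 = (1/13)/(9/17 + 1/13) = (1/13)/(134/221) = 17/134,
  π_2 = (9/17)/(9/17 + 1/13) = (9/17)/(134/221) = 117/134.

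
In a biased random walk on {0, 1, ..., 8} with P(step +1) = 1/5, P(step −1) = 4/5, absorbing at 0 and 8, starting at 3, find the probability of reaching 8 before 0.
P(hit 8 before 0) = (1 − (4)^3) / (1 − (4)^8) = 21/21845

Let u_k denote P(reach 8 before 0 | start at k). Boundary: u_0 = 0, u_8 = 1. Recurrence: u_k = 1/5·u_{k+1} + 4/5·u_{k-1} for 1 ≤ k ≤ 7. Try u_k = A + B·r^k with r = q/p = (4/5)/(1/5) = 4. Substitution satisfies the recurrence; boundary conditions give:
  u_k = (1 − r^k) / (1 − r^N) = (1 − (4)^3) / (1 − (4)^8) = 21/21845.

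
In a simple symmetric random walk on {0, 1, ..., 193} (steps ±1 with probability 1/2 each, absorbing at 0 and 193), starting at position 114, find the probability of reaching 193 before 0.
P(hit 193 before 0) = 114/193

Let u_k = P(hit 193 before 0 | start at k). Then u_0 = 0, u_193 = 1, and u_k = u_{k-1}/2 + u_{k+1}/2 for 1 ≤ k ≤ 192. This harmonic recurrence is solved by u_k = k/193, giving u_114 = 114/193.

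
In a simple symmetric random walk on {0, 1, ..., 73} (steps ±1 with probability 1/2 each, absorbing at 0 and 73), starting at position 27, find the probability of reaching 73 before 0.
P(hit 73 before 0) = 27/73

Let u_k = P(hit 73 before 0 | start at k). Then u_0 = 0, u_73 = 1, and u_k = u_{k-1}/2 + u_{k+1}/2 for 1 ≤ k ≤ 72. This harmonic recurrence is solved by u_k = k/73, giving u_27 = 27/73.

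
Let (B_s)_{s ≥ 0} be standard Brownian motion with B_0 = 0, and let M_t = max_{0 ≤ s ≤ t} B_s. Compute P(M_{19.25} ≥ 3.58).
P(M_{19.25} ≥ 3.58) = 2·P(B_{19.25} ≥ 3.58) = 2(1 − Φ(3.58/√19.25)) ≈ 0.4145

By the reflection principle for Brownian motion, P(M_t ≥ a) = 2 · P(B_t ≥ a) for a ≥ 0. Since B_t ~ N(0, t), P(B_t ≥ 3.58) = 1 − Φ(3.58/√t) = 1 − Φ(3.58/√19.25) = 1 − Φ(0.8160). So
  P(M_{19.25} ≥ 3.58) = 2(1 − Φ(0.8160)) ≈ 0.4145.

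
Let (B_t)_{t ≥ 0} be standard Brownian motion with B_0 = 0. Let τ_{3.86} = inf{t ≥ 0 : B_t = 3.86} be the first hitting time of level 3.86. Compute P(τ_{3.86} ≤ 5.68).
P(τ_{3.86} ≤ 5.68) = 2(1 − Φ(3.86/√5.68)) = 2(1 − Φ(1.6196)) ≈ 0.1053

By the reflection principle for standard BM, P(τ_b ≤ t) = 2 · P(B_t ≥ b). Since B_t ~ N(0, t), P(B_t ≥ 3.86) = 1 − Φ(3.86/√t) = 1 − Φ(3.86/√5.68) = 1 − Φ(1.6196) ≈ 0.05266. Doubling: P(τ_{3.86} ≤ 5.68) ≈ 2 · 0.05266 = 0.10532 ≈ 0.1053.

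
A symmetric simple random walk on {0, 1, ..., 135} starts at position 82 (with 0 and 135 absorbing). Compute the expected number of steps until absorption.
E[τ | X_0 = 82] = 4346

Let v_k = E[τ | X_0 = k]. Boundary: v_0 = v_135 = 0. Recurrence: v_k = 1 + (v_{k-1} + v_{k+1})/2 for 1 ≤ k ≤ 134. The particular solution to v_k − (v_{k-1} + v_{k+1})/2 = 1 is v_k = −k^2. Adding homogeneous solution A + B k and matching boundaries gives v_k = k (135 − k). Substituting k = 82: v_82 = 82 · 53 = 4346.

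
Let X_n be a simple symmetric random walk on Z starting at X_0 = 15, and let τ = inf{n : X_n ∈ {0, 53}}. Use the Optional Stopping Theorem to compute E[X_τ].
E[X_τ] = 15

X_n is a martingale and τ is a bounded-mean stopping time (indeed τ is finite a.s. with bounded expectation since the walk is in a bounded region). By the OST, E[X_τ] = E[X_0] = 15. Equivalently: E[X_τ] = 53 · P(hit 53 first) + 0 · P(hit 0 first) = 53 · (15/53) = 15.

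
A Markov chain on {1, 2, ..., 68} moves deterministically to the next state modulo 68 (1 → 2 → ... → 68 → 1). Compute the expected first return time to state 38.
E[T_38 | X_0 = 38] = 68

The chain cycles deterministically, so starting at state 38 it returns in exactly 68 steps. Equivalently, the stationary distribution is uniform π_j = 1/68 for every state j, so by Kac's formula E[T_38] = 1/π_38 = 68.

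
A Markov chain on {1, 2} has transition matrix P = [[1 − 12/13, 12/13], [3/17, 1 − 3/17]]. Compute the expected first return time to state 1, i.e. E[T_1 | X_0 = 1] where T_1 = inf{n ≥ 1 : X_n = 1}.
E[T_1 | X_0 = 1] = 1/π_1 = 81/13

For an irreducible recurrent Markov chain with stationary distribution π, E[T_i | X_0 = i] = 1/π_i (Kac's formula). Here π_1 = (3/17)/(12/13 + 3/17) = (3/17)/(243/221) = 13/81, so E[T_1 | X_0 = 1] = 1/π_1 = (12/13 + 3/17)/(3/17) = (243/221)/(3/17) = 81/13.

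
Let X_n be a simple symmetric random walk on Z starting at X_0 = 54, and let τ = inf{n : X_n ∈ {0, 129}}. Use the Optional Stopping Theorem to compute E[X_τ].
E[X_τ] = 54

X_n is a martingale and τ is a bounded-mean stopping time (indeed τ is finite a.s. with bounded expectation since the walk is in a bounded region). By the OST, E[X_τ] = E[X_0] = 54. Equivalently: E[X_τ] = 129 · P(hit 129 first) + 0 · P(hit 0 first) = 129 · (54/129) = 54.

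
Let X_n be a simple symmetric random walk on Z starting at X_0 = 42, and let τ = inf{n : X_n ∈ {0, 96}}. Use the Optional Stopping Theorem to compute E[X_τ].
E[X_τ] = 42

X_n is a martingale and τ is a bounded-mean stopping time (indeed τ is finite a.s. with bounded expectation since the walk is in a bounded region). By the OST, E[X_τ] = E[X_0] = 42. Equivalently: E[X_τ] = 96 · P(hit 96 first) + 0 · P(hit 0 first) = 96 · (42/96) = 42.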